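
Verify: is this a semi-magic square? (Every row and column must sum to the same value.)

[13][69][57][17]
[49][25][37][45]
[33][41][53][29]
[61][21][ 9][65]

Row 1: 13 + 69 + 57 + 17 = 156.
Row 2: 49 + 25 + 37 + 45 = 156.
Row 3: 33 + 41 + 53 + 29 = 156.
Row 4: 61 + 21 + 9 + 65 = 156.
Column 1: 13 + 49 + 33 + 61 = 156.
Column 2: 69 + 25 + 41 + 21 = 156.
Column 3: 57 + 37 + 53 + 9 = 156.
Column 4: 17 + 45 + 29 + 65 = 156.
All lines sum to 156.

Yes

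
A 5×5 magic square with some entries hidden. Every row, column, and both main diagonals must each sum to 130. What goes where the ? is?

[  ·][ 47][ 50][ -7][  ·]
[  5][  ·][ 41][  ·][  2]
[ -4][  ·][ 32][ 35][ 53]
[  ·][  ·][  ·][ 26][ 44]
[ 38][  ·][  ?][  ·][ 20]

Row 3 must total 130; the given cells sum to 116, so (3,2) = 14.
The remaining cell in column 5 is (1,5) = 130 − 119 = 11.
Row 1: 47 + 50 + (-7) + 11 + ? = 130, so (1,1) = 29.
Column 1 must total 130; the given cells sum to 68, so (4,1) = 62.
From main diagonal, 130 − (29 + 32 + 26 + 20) gives (2,2) = 23.
Using row 2: 5 + 23 + 41 + 2 + ? → (2,4) = 130 − 71 = 59.
Column 4 needs 130; the known cells sum to 113, so (5,4) = 17.
From anti-diagonal, 130 − (11 + 59 + 32 + 38) gives (4,2) = -10.
From row 4, 130 − (62 + (-10) + 26 + 44) gives (4,3) = 8.
From column 2, 130 − (47 + 23 + 14 + (-10)) gives (5,2) = 56.
Column 3 needs 130; the known cells sum to 131, so (5,3) = -1.

-1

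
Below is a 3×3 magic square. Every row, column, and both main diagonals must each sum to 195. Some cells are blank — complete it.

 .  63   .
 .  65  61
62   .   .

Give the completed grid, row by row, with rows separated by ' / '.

64 63 68 / 69 65 61 / 62 67 66

Using row 2: 65 + 61 + ? → (2,1) = 195 − 126 = 69.
Column 1 needs 195; the known cells sum to 131, so (1,1) = 64.
Column 2 must total 195; the given cells sum to 128, so (3,2) = 67.
The remaining cell in main diagonal is (3,3) = 195 − 129 = 66.
Using anti-diagonal: 65 + 62 + ? → (1,3) = 195 − 127 = 68.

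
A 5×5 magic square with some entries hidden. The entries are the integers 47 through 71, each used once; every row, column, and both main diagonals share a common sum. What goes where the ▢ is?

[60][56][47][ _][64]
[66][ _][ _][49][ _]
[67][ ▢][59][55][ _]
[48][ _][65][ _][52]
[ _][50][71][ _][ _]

63

The entries are 47 through 71, which sum to 1475, so each line sums to 1475/5 = 295.
Using row 1: 60 + 56 + 47 + 64 + ? → (1,4) = 295 − 227 = 68.
Using column 1: 60 + 66 + 67 + 48 + ? → (5,1) = 295 − 241 = 54.
Column 3: 47 + 59 + 65 + 71 + ? = 295, so (2,3) = 53.
The remaining cell in anti-diagonal is (4,2) = 295 − 226 = 69.
Row 4: 48 + 69 + 65 + 52 + ? = 295, so (4,4) = 61.
The remaining cell in column 4 is (5,4) = 295 − 233 = 62.
The remaining cell in row 5 is (5,5) = 295 − 237 = 58.
From main diagonal, 295 − (60 + 59 + 61 + 58) gives (2,2) = 57.
Row 2: 66 + 57 + 53 + 49 + ? = 295, so (2,5) = 70.
Using column 2: 56 + 57 + 69 + 50 + ? → (3,2) = 295 − 232 = 63.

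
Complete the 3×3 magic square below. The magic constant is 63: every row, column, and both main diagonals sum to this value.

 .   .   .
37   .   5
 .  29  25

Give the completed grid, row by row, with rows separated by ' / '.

The remaining cell in row 2 is (2,2) = 63 − 42 = 21.
Row 3 must total 63; the given cells sum to 54, so (3,1) = 9.
Column 1: 37 + 9 + ? = 63, so (1,1) = 17.
From column 2, 63 − (21 + 29) gives (1,2) = 13.
Column 3 must total 63; the given cells sum to 30, so (1,3) = 33.

17 13 33 / 37 21 5 / 9 29 25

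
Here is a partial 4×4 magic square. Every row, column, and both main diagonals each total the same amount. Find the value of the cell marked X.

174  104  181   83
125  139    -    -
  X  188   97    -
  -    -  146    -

90

Row 1 is complete and sums to 542; that is the magic constant.
The remaining cell in column 2 is (4,2) = 542 − 431 = 111.
Using column 3: 181 + 97 + 146 + ? → (2,3) = 542 − 424 = 118.
Main diagonal needs 542; the known cells sum to 410, so (4,4) = 132.
Anti-diagonal needs 542; the known cells sum to 389, so (4,1) = 153.
From row 2, 542 − (125 + 139 + 118) gives (2,4) = 160.
Column 1 needs 542; the known cells sum to 452, so (3,1) = 90.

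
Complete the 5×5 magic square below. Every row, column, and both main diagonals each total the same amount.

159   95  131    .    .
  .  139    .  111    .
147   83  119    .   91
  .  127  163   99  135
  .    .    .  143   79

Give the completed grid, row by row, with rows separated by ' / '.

Main diagonal is already complete: 159 + 139 + 119 + 99 + 79 = 595, so that is the magic constant.
Row 3 must total 595; the given cells sum to 440, so (3,4) = 155.
The remaining cell in row 4 is (4,1) = 595 − 524 = 71.
Column 2: 95 + 139 + 83 + 127 + ? = 595, so (5,2) = 151.
Column 4 needs 595; the known cells sum to 508, so (1,4) = 87.
From row 1, 595 − (159 + 95 + 131 + 87) gives (1,5) = 123.
Column 5 needs 595; the known cells sum to 428, so (2,5) = 167.
Anti-diagonal: 123 + 111 + 119 + 127 + ? = 595, so (5,1) = 115.
Row 5 must total 595; the given cells sum to 488, so (5,3) = 107.
The remaining cell in column 1 is (2,1) = 595 − 492 = 103.
The remaining cell in column 3 is (2,3) = 595 − 520 = 75.

159 95 131 87 123 / 103 139 75 111 167 / 147 83 119 155 91 / 71 127 163 99 135 / 115 151 107 143 79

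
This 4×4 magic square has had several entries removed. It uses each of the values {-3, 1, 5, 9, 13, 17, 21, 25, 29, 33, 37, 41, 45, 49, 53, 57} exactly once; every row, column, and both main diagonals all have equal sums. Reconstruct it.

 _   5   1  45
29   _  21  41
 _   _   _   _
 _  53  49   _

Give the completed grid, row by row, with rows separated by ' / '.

The 16 entries sum to 432, so each line sums to 432/4 = 108.
From row 1, 108 − (5 + 1 + 45) gives (1,1) = 57.
Row 2: 29 + 21 + 41 + ? = 108, so (2,2) = 17.
The remaining cell in column 2 is (3,2) = 108 − 75 = 33.
From column 3, 108 − (1 + 21 + 49) gives (3,3) = 37.
Main diagonal must total 108; the given cells sum to 111, so (4,4) = -3.
Using anti-diagonal: 45 + 21 + 33 + ? → (4,1) = 108 − 99 = 9.
Column 1 needs 108; the known cells sum to 95, so (3,1) = 13.
Column 4 must total 108; the given cells sum to 83, so (3,4) = 25.

57 5 1 45 / 29 17 21 41 / 13 33 37 25 / 9 53 49 -3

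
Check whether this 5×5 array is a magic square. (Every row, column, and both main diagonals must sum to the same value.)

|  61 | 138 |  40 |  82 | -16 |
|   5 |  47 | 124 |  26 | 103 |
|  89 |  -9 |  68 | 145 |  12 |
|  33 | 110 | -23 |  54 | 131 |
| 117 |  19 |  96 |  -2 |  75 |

Row 1: 61 + 138 + 40 + 82 + (-16) = 305.
Row 2: 5 + 47 + 124 + 26 + 103 = 305.
Row 3: 89 + (-9) + 68 + 145 + 12 = 305.
Row 4: 33 + 110 + (-23) + 54 + 131 = 305.
Row 5: 117 + 19 + 96 + (-2) + 75 = 305.
Column 1: 61 + 5 + 89 + 33 + 117 = 305.
Column 2: 138 + 47 + (-9) + 110 + 19 = 305.
Column 3: 40 + 124 + 68 + (-23) + 96 = 305.
Column 4: 82 + 26 + 145 + 54 + (-2) = 305.
Column 5: -16 + 103 + 12 + 131 + 75 = 305.
Main diagonal: 61 + 47 + 68 + 54 + 75 = 305.
Anti-diagonal: -16 + 26 + 68 + 110 + 117 = 305.
All lines sum to 305.

Yes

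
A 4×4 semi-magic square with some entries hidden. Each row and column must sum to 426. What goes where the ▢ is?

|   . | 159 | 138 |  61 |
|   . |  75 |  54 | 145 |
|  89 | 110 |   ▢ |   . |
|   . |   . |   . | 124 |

131

From row 1, 426 − (159 + 138 + 61) gives (1,1) = 68.
Row 2: 75 + 54 + 145 + ? = 426, so (2,1) = 152.
Column 1 must total 426; the given cells sum to 309, so (4,1) = 117.
Column 2: 159 + 75 + 110 + ? = 426, so (4,2) = 82.
The remaining cell in column 4 is (3,4) = 426 − 330 = 96.
Using row 3: 89 + 110 + 96 + ? → (3,3) = 426 − 295 = 131.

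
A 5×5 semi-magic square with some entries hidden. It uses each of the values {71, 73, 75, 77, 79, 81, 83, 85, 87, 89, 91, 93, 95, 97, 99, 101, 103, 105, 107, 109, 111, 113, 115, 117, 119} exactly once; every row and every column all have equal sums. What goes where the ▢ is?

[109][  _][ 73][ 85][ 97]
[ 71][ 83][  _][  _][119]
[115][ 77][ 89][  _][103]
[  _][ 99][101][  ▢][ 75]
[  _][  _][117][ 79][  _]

The 25 entries sum to 2375, so each line sums to 2375/5 = 475.
The remaining cell in row 1 is (1,2) = 475 − 364 = 111.
Using row 3: 115 + 77 + 89 + 103 + ? → (3,4) = 475 − 384 = 91.
Column 2 must total 475; the given cells sum to 370, so (5,2) = 105.
Column 3: 73 + 89 + 101 + 117 + ? = 475, so (2,3) = 95.
The remaining cell in column 5 is (5,5) = 475 − 394 = 81.
Row 2 needs 475; the known cells sum to 368, so (2,4) = 107.
Row 5 needs 475; the known cells sum to 382, so (5,1) = 93.
The remaining cell in column 1 is (4,1) = 475 − 388 = 87.
From column 4, 475 − (85 + 107 + 91 + 79) gives (4,4) = 113.

113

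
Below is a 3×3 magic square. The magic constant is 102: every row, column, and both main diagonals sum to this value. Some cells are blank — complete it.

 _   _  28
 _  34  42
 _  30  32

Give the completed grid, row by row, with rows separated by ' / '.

The remaining cell in row 2 is (2,1) = 102 − 76 = 26.
From row 3, 102 − (30 + 32) gives (3,1) = 40.
Column 1 needs 102; the known cells sum to 66, so (1,1) = 36.
The remaining cell in column 2 is (1,2) = 102 − 64 = 38.

36 38 28 / 26 34 42 / 40 30 32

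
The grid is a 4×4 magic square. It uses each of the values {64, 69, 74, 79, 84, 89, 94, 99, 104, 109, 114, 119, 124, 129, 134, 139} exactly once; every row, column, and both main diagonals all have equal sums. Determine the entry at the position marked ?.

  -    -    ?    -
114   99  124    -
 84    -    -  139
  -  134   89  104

119

The 16 entries sum to 1624, so each line sums to 1624/4 = 406.
Row 2 must total 406; the given cells sum to 337, so (2,4) = 69.
Row 4: 134 + 89 + 104 + ? = 406, so (4,1) = 79.
Column 1: 114 + 84 + 79 + ? = 406, so (1,1) = 129.
The remaining cell in column 4 is (1,4) = 406 − 312 = 94.
Main diagonal must total 406; the given cells sum to 332, so (3,3) = 74.
From anti-diagonal, 406 − (94 + 124 + 79) gives (3,2) = 109.
Column 2: 99 + 109 + 134 + ? = 406, so (1,2) = 64.
The remaining cell in column 3 is (1,3) = 406 − 287 = 119.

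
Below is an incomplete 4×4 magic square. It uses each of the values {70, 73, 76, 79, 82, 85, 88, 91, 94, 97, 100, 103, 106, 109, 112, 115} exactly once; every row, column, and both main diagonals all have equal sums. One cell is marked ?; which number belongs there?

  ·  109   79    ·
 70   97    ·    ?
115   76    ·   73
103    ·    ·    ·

The 16 entries sum to 1480, so each line sums to 1480/4 = 370.
Row 3: 115 + 76 + 73 + ? = 370, so (3,3) = 106.
From column 1, 370 − (70 + 115 + 103) gives (1,1) = 82.
Column 2: 109 + 97 + 76 + ? = 370, so (4,2) = 88.
Main diagonal needs 370; the known cells sum to 285, so (4,4) = 85.
Row 1: 82 + 109 + 79 + ? = 370, so (1,4) = 100.
Row 4: 103 + 88 + 85 + ? = 370, so (4,3) = 94.
Column 3: 79 + 106 + 94 + ? = 370, so (2,3) = 91.
Using column 4: 100 + 73 + 85 + ? → (2,4) = 370 − 258 = 112.

112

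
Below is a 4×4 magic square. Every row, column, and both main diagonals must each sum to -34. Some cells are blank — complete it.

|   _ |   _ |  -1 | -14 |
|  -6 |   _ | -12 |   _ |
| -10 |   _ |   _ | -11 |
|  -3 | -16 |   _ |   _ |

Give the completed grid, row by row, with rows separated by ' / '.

Column 1: -6 + (-10) + (-3) + ? = -34, so (1,1) = -15.
From anti-diagonal, -34 − (-14 + (-12) + (-3)) gives (3,2) = -5.
From row 1, -34 − (-15 + (-1) + (-14)) gives (1,2) = -4.
From row 3, -34 − (-10 + (-5) + (-11)) gives (3,3) = -8.
Column 2 needs -34; the known cells sum to -25, so (2,2) = -9.
Column 3 must total -34; the given cells sum to -21, so (4,3) = -13.
Main diagonal: -15 + (-9) + (-8) + ? = -34, so (4,4) = -2.
Row 2 needs -34; the known cells sum to -27, so (2,4) = -7.

-15 -4 -1 -14 / -6 -9 -12 -7 / -10 -5 -8 -11 / -3 -16 -13 -2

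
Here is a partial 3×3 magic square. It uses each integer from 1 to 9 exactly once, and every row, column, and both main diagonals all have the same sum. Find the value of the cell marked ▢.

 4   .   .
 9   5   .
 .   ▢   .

The entries are 1 through 9, which sum to 45, so each line sums to 45/3 = 15.
From row 2, 15 − (9 + 5) gives (2,3) = 1.
Column 1 must total 15; the given cells sum to 13, so (3,1) = 2.
Main diagonal must total 15; the given cells sum to 9, so (3,3) = 6.
Using anti-diagonal: 5 + 2 + ? → (1,3) = 15 − 7 = 8.
Row 1: 4 + 8 + ? = 15, so (1,2) = 3.
From row 3, 15 − (2 + 6) gives (3,2) = 7.

7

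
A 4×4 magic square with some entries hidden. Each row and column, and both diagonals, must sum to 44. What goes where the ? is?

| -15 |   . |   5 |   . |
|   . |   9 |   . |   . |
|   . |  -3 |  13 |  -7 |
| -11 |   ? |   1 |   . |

17

Row 3 must total 44; the given cells sum to 3, so (3,1) = 41.
Column 1 needs 44; the known cells sum to 15, so (2,1) = 29.
Column 3 must total 44; the given cells sum to 19, so (2,3) = 25.
The remaining cell in main diagonal is (4,4) = 44 − 7 = 37.
Anti-diagonal: 25 + (-3) + (-11) + ? = 44, so (1,4) = 33.
Row 1 needs 44; the known cells sum to 23, so (1,2) = 21.
The remaining cell in row 2 is (2,4) = 44 − 63 = -19.
The remaining cell in row 4 is (4,2) = 44 − 27 = 17.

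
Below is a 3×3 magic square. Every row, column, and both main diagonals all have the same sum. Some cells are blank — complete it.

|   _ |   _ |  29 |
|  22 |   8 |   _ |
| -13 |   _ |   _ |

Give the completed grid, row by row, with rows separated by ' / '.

15 -20 29 / 22 8 -6 / -13 36 1

Anti-diagonal is already complete: 29 + 8 + -13 = 24, so that is the magic constant.
The remaining cell in row 2 is (2,3) = 24 − 30 = -6.
Column 1 needs 24; the known cells sum to 9, so (1,1) = 15.
Column 3 must total 24; the given cells sum to 23, so (3,3) = 1.
Row 1 must total 24; the given cells sum to 44, so (1,2) = -20.
Row 3 must total 24; the given cells sum to -12, so (3,2) = 36.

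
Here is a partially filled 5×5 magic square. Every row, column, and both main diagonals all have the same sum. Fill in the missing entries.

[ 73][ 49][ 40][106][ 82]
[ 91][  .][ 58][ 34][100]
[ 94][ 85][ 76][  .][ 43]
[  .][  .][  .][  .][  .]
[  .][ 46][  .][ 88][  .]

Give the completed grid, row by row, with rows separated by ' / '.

73 49 40 106 82 / 91 67 58 34 100 / 94 85 76 52 43 / 37 103 79 70 61 / 55 46 97 88 64

Row 1 is already complete: 73 + 49 + 40 + 106 + 82 = 350, so that is the magic constant.
The remaining cell in row 2 is (2,2) = 350 − 283 = 67.
Row 3 needs 350; the known cells sum to 298, so (3,4) = 52.
Column 2 needs 350; the known cells sum to 247, so (4,2) = 103.
The remaining cell in column 4 is (4,4) = 350 − 280 = 70.
Using main diagonal: 73 + 67 + 76 + 70 + ? → (5,5) = 350 − 286 = 64.
Anti-diagonal must total 350; the given cells sum to 295, so (5,1) = 55.
The remaining cell in row 5 is (5,3) = 350 − 253 = 97.
Using column 1: 73 + 91 + 94 + 55 + ? → (4,1) = 350 − 313 = 37.
Using column 3: 40 + 58 + 76 + 97 + ? → (4,3) = 350 − 271 = 79.
The remaining cell in column 5 is (4,5) = 350 − 289 = 61.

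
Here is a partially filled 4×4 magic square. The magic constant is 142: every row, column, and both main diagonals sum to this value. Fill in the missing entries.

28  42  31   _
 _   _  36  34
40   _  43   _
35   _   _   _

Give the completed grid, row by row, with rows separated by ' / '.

The remaining cell in row 1 is (1,4) = 142 − 101 = 41.
Column 1 needs 142; the known cells sum to 103, so (2,1) = 39.
Using column 3: 31 + 36 + 43 + ? → (4,3) = 142 − 110 = 32.
Anti-diagonal needs 142; the known cells sum to 112, so (3,2) = 30.
Using row 2: 39 + 36 + 34 + ? → (2,2) = 142 − 109 = 33.
Row 3 needs 142; the known cells sum to 113, so (3,4) = 29.
Column 2 must total 142; the given cells sum to 105, so (4,2) = 37.
Column 4 must total 142; the given cells sum to 104, so (4,4) = 38.

28 42 31 41 / 39 33 36 34 / 40 30 43 29 / 35 37 32 38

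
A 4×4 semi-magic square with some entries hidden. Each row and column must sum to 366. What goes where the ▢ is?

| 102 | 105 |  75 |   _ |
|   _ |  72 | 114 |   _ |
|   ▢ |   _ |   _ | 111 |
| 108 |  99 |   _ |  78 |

Using row 1: 102 + 105 + 75 + ? → (1,4) = 366 − 282 = 84.
Row 4: 108 + 99 + 78 + ? = 366, so (4,3) = 81.
Column 2 needs 366; the known cells sum to 276, so (3,2) = 90.
The remaining cell in column 3 is (3,3) = 366 − 270 = 96.
Column 4: 84 + 111 + 78 + ? = 366, so (2,4) = 93.
Row 2: 72 + 114 + 93 + ? = 366, so (2,1) = 87.
Row 3: 90 + 96 + 111 + ? = 366, so (3,1) = 69.

69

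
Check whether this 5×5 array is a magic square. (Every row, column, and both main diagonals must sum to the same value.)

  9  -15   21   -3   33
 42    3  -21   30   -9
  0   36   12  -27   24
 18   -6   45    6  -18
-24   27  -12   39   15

Row 1: 9 + (-15) + 21 + (-3) + 33 = 45.
Row 2: 42 + 3 + (-21) + 30 + (-9) = 45.
Row 3: 0 + 36 + 12 + (-27) + 24 = 45.
Row 4: 18 + (-6) + 45 + 6 + (-18) = 45.
Row 5: -24 + 27 + (-12) + 39 + 15 = 45.
Column 1: 9 + 42 + 0 + 18 + (-24) = 45.
Column 2: -15 + 3 + 36 + (-6) + 27 = 45.
Column 3: 21 + (-21) + 12 + 45 + (-12) = 45.
Column 4: -3 + 30 + (-27) + 6 + 39 = 45.
Column 5: 33 + (-9) + 24 + (-18) + 15 = 45.
Main diagonal: 9 + 3 + 12 + 6 + 15 = 45.
Anti-diagonal: 33 + 30 + 12 + (-6) + (-24) = 45.
All lines sum to 45.

Yes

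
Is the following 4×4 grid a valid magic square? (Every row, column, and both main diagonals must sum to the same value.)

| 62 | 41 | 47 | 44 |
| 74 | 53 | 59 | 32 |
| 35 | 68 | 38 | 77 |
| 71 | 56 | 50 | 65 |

No — column 3 sums to 194 but column 1 sums to 242.

Row 1: 62 + 41 + 47 + 44 = 194.
Row 2: 74 + 53 + 59 + 32 = 218.
Row 3: 35 + 68 + 38 + 77 = 218.
Row 4: 71 + 56 + 50 + 65 = 242.
Column 1: 62 + 74 + 35 + 71 = 242.
Column 2: 41 + 53 + 68 + 56 = 218.
Column 3: 47 + 59 + 38 + 50 = 194.
Column 4: 44 + 32 + 77 + 65 = 218.
Main diagonal: 62 + 53 + 38 + 65 = 218.
Anti-diagonal: 44 + 59 + 68 + 71 = 242.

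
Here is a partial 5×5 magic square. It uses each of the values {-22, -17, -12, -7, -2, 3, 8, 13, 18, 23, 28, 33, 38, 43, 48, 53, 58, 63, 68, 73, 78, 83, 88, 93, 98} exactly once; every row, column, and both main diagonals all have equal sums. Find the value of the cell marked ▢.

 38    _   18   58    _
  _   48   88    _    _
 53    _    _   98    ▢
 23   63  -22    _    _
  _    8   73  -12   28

13

The 25 entries sum to 950, so each line sums to 950/5 = 190.
From row 5, 190 − (8 + 73 + (-12) + 28) gives (5,1) = 93.
Column 1 must total 190; the given cells sum to 207, so (2,1) = -17.
Column 3 must total 190; the given cells sum to 157, so (3,3) = 33.
Using main diagonal: 38 + 48 + 33 + 28 + ? → (4,4) = 190 − 147 = 43.
Row 4 must total 190; the given cells sum to 107, so (4,5) = 83.
From column 4, 190 − (58 + 98 + 43 + (-12)) gives (2,4) = 3.
Anti-diagonal needs 190; the known cells sum to 192, so (1,5) = -2.
Row 1: 38 + 18 + 58 + (-2) + ? = 190, so (1,2) = 78.
Using row 2: -17 + 48 + 88 + 3 + ? → (2,5) = 190 − 122 = 68.
Using column 2: 78 + 48 + 63 + 8 + ? → (3,2) = 190 − 197 = -7.
Using column 5: -2 + 68 + 83 + 28 + ? → (3,5) = 190 − 177 = 13.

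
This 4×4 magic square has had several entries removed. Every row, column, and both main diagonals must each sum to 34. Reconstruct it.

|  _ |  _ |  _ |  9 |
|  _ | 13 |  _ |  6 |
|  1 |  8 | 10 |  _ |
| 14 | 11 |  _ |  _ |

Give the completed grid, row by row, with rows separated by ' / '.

7 2 16 9 / 12 13 3 6 / 1 8 10 15 / 14 11 5 4

Row 3 must total 34; the given cells sum to 19, so (3,4) = 15.
The remaining cell in column 2 is (1,2) = 34 − 32 = 2.
From column 4, 34 − (9 + 6 + 15) gives (4,4) = 4.
Using main diagonal: 13 + 10 + 4 + ? → (1,1) = 34 − 27 = 7.
Using anti-diagonal: 9 + 8 + 14 + ? → (2,3) = 34 − 31 = 3.
From row 1, 34 − (7 + 2 + 9) gives (1,3) = 16.
Row 2: 13 + 3 + 6 + ? = 34, so (2,1) = 12.
Row 4 must total 34; the given cells sum to 29, so (4,3) = 5.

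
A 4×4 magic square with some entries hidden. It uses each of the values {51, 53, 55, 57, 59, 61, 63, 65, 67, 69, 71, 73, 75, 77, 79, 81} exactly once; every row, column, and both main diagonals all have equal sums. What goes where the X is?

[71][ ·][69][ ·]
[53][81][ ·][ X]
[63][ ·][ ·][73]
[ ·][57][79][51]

75

The 16 entries sum to 1056, so each line sums to 1056/4 = 264.
Row 4 must total 264; the given cells sum to 187, so (4,1) = 77.
The remaining cell in main diagonal is (3,3) = 264 − 203 = 61.
From row 3, 264 − (63 + 61 + 73) gives (3,2) = 67.
Using column 2: 81 + 67 + 57 + ? → (1,2) = 264 − 205 = 59.
Using column 3: 69 + 61 + 79 + ? → (2,3) = 264 − 209 = 55.
Anti-diagonal: 55 + 67 + 77 + ? = 264, so (1,4) = 65.
Row 2: 53 + 81 + 55 + ? = 264, so (2,4) = 75.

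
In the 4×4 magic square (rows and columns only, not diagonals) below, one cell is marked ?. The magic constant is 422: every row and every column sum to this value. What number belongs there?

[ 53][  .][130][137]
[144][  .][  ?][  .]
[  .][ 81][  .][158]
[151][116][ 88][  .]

95

Row 1 needs 422; the known cells sum to 320, so (1,2) = 102.
Row 4: 151 + 116 + 88 + ? = 422, so (4,4) = 67.
Column 1: 53 + 144 + 151 + ? = 422, so (3,1) = 74.
Column 2 needs 422; the known cells sum to 299, so (2,2) = 123.
The remaining cell in column 4 is (2,4) = 422 − 362 = 60.
Using row 2: 144 + 123 + 60 + ? → (2,3) = 422 − 327 = 95.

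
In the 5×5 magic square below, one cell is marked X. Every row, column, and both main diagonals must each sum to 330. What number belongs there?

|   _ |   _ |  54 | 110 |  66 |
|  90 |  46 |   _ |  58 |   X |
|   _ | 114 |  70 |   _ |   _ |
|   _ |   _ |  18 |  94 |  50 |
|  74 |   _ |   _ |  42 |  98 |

34

Column 4: 110 + 58 + 94 + 42 + ? = 330, so (3,4) = 26.
Using main diagonal: 46 + 70 + 94 + 98 + ? → (1,1) = 330 − 308 = 22.
Anti-diagonal needs 330; the known cells sum to 268, so (4,2) = 62.
From row 1, 330 − (22 + 54 + 110 + 66) gives (1,2) = 78.
Row 4: 62 + 18 + 94 + 50 + ? = 330, so (4,1) = 106.
Column 1: 22 + 90 + 106 + 74 + ? = 330, so (3,1) = 38.
Column 2: 78 + 46 + 114 + 62 + ? = 330, so (5,2) = 30.
The remaining cell in row 3 is (3,5) = 330 − 248 = 82.
Using row 5: 74 + 30 + 42 + 98 + ? → (5,3) = 330 − 244 = 86.
Column 3 needs 330; the known cells sum to 228, so (2,3) = 102.
Column 5: 66 + 82 + 50 + 98 + ? = 330, so (2,5) = 34.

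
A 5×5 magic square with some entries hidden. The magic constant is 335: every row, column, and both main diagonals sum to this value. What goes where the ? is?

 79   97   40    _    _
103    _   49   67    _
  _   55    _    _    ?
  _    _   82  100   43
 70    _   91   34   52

94

The remaining cell in row 5 is (5,2) = 335 − 247 = 88.
Column 3 needs 335; the known cells sum to 262, so (3,3) = 73.
Main diagonal must total 335; the given cells sum to 304, so (2,2) = 31.
The remaining cell in row 2 is (2,5) = 335 − 250 = 85.
The remaining cell in column 2 is (4,2) = 335 − 271 = 64.
Anti-diagonal needs 335; the known cells sum to 274, so (1,5) = 61.
Row 1 needs 335; the known cells sum to 277, so (1,4) = 58.
Row 4 must total 335; the given cells sum to 289, so (4,1) = 46.
The remaining cell in column 1 is (3,1) = 335 − 298 = 37.
Column 4 needs 335; the known cells sum to 259, so (3,4) = 76.
Using column 5: 61 + 85 + 43 + 52 + ? → (3,5) = 335 − 241 = 94.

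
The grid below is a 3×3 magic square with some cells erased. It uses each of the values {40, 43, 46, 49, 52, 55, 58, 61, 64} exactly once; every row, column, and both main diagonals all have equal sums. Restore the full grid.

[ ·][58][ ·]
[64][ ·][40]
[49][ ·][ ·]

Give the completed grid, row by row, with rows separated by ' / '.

The 9 entries sum to 468, so each line sums to 468/3 = 156.
The remaining cell in row 2 is (2,2) = 156 − 104 = 52.
Using column 1: 64 + 49 + ? → (1,1) = 156 − 113 = 43.
Using column 2: 58 + 52 + ? → (3,2) = 156 − 110 = 46.
Main diagonal must total 156; the given cells sum to 95, so (3,3) = 61.
From anti-diagonal, 156 − (52 + 49) gives (1,3) = 55.

43 58 55 / 64 52 40 / 49 46 61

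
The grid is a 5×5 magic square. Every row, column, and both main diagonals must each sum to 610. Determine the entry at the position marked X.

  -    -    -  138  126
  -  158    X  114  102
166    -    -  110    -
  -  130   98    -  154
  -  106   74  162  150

Using row 5: 106 + 74 + 162 + 150 + ? → (5,1) = 610 − 492 = 118.
Column 4: 138 + 114 + 110 + 162 + ? = 610, so (4,4) = 86.
Using column 5: 126 + 102 + 154 + 150 + ? → (3,5) = 610 − 532 = 78.
From anti-diagonal, 610 − (126 + 114 + 130 + 118) gives (3,3) = 122.
Row 3: 166 + 122 + 110 + 78 + ? = 610, so (3,2) = 134.
From row 4, 610 − (130 + 98 + 86 + 154) gives (4,1) = 142.
The remaining cell in column 2 is (1,2) = 610 − 528 = 82.
Main diagonal needs 610; the known cells sum to 516, so (1,1) = 94.
Row 1: 94 + 82 + 138 + 126 + ? = 610, so (1,3) = 170.
The remaining cell in column 1 is (2,1) = 610 − 520 = 90.
Using column 3: 170 + 122 + 98 + 74 + ? → (2,3) = 610 − 464 = 146.

146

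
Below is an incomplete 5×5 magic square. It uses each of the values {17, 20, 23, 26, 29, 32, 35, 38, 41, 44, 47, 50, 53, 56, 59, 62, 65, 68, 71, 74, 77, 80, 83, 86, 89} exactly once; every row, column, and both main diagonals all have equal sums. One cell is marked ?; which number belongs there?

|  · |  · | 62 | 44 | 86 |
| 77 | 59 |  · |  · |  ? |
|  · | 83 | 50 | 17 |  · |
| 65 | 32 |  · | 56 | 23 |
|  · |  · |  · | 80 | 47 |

35

The 25 entries sum to 1325, so each line sums to 1325/5 = 265.
Row 4 needs 265; the known cells sum to 176, so (4,3) = 89.
The remaining cell in column 4 is (2,4) = 265 − 197 = 68.
Main diagonal needs 265; the known cells sum to 212, so (1,1) = 53.
Using anti-diagonal: 86 + 68 + 50 + 32 + ? → (5,1) = 265 − 236 = 29.
Row 1: 53 + 62 + 44 + 86 + ? = 265, so (1,2) = 20.
Column 1 needs 265; the known cells sum to 224, so (3,1) = 41.
Column 2: 20 + 59 + 83 + 32 + ? = 265, so (5,2) = 71.
Row 3 needs 265; the known cells sum to 191, so (3,5) = 74.
Row 5: 29 + 71 + 80 + 47 + ? = 265, so (5,3) = 38.
Using column 3: 62 + 50 + 89 + 38 + ? → (2,3) = 265 − 239 = 26.
From column 5, 265 − (86 + 74 + 23 + 47) gives (2,5) = 35.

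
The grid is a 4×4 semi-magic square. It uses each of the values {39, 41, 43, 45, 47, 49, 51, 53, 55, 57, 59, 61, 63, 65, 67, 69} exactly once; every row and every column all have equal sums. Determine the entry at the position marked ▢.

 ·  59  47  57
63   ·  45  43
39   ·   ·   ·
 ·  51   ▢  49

The 16 entries sum to 864, so each line sums to 864/4 = 216.
The remaining cell in row 1 is (1,1) = 216 − 163 = 53.
Row 2: 63 + 45 + 43 + ? = 216, so (2,2) = 65.
The remaining cell in column 1 is (4,1) = 216 − 155 = 61.
Column 2 must total 216; the given cells sum to 175, so (3,2) = 41.
Column 4: 57 + 43 + 49 + ? = 216, so (3,4) = 67.
The remaining cell in row 3 is (3,3) = 216 − 147 = 69.
Row 4 must total 216; the given cells sum to 161, so (4,3) = 55.

55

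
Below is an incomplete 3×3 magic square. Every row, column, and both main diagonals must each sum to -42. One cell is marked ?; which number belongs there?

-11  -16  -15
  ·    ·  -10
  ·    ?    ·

-12

Column 3: -15 + (-10) + ? = -42, so (3,3) = -17.
Using main diagonal: -11 + (-17) + ? → (2,2) = -42 − (-28) = -14.
Using anti-diagonal: -15 + (-14) + ? → (3,1) = -42 − (-29) = -13.
Row 2 must total -42; the given cells sum to -24, so (2,1) = -18.
The remaining cell in row 3 is (3,2) = -42 − (-30) = -12.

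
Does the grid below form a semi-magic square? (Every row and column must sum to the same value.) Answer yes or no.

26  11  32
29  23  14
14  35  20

Row 1: 26 + 11 + 32 = 69.
Row 2: 29 + 23 + 14 = 66.
Row 3: 14 + 35 + 20 = 69.
Column 1: 26 + 29 + 14 = 69.
Column 2: 11 + 23 + 35 = 69.
Column 3: 32 + 14 + 20 = 66.

No — row 3 sums to 69 but row 2 sums to 66.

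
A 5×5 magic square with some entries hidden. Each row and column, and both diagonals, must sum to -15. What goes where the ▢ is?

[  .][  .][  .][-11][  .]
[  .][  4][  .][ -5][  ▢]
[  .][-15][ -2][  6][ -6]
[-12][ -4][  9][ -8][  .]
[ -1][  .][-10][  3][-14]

8

The remaining cell in row 3 is (3,1) = -15 − (-17) = 2.
Using row 4: -12 + (-4) + 9 + (-8) + ? → (4,5) = -15 − (-15) = 0.
Using row 5: -1 + (-10) + 3 + (-14) + ? → (5,2) = -15 − (-22) = 7.
Using column 2: 4 + (-15) + (-4) + 7 + ? → (1,2) = -15 − (-8) = -7.
Main diagonal: 4 + (-2) + (-8) + (-14) + ? = -15, so (1,1) = 5.
Using anti-diagonal: -5 + (-2) + (-4) + (-1) + ? → (1,5) = -15 − (-12) = -3.
Row 1 needs -15; the known cells sum to -16, so (1,3) = 1.
Column 1: 5 + 2 + (-12) + (-1) + ? = -15, so (2,1) = -9.
From column 3, -15 − (1 + (-2) + 9 + (-10)) gives (2,3) = -13.
Column 5 must total -15; the given cells sum to -23, so (2,5) = 8.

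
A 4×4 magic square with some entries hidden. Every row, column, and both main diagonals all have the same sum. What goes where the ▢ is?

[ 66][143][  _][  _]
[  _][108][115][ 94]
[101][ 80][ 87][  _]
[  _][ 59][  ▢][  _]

52

Column 2 is complete and sums to 390; that is the magic constant.
The remaining cell in row 2 is (2,1) = 390 − 317 = 73.
Using row 3: 101 + 80 + 87 + ? → (3,4) = 390 − 268 = 122.
Column 1 needs 390; the known cells sum to 240, so (4,1) = 150.
From main diagonal, 390 − (66 + 108 + 87) gives (4,4) = 129.
The remaining cell in anti-diagonal is (1,4) = 390 − 345 = 45.
Row 1 must total 390; the given cells sum to 254, so (1,3) = 136.
The remaining cell in row 4 is (4,3) = 390 − 338 = 52.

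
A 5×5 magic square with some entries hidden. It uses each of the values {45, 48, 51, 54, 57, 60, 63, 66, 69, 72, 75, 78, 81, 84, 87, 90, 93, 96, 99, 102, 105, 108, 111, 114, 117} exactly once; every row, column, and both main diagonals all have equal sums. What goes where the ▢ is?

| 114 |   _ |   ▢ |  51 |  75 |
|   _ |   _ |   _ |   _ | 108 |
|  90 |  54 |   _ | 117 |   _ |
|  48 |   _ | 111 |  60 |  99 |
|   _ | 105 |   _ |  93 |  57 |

The 25 entries sum to 2025, so each line sums to 2025/5 = 405.
From row 4, 405 − (48 + 111 + 60 + 99) gives (4,2) = 87.
The remaining cell in column 4 is (2,4) = 405 − 321 = 84.
Using column 5: 75 + 108 + 99 + 57 + ? → (3,5) = 405 − 339 = 66.
The remaining cell in row 3 is (3,3) = 405 − 327 = 78.
Main diagonal needs 405; the known cells sum to 309, so (2,2) = 96.
The remaining cell in anti-diagonal is (5,1) = 405 − 324 = 81.
The remaining cell in row 5 is (5,3) = 405 − 336 = 69.
Using column 1: 114 + 90 + 48 + 81 + ? → (2,1) = 405 − 333 = 72.
Column 2 needs 405; the known cells sum to 342, so (1,2) = 63.
Row 1 needs 405; the known cells sum to 303, so (1,3) = 102.

102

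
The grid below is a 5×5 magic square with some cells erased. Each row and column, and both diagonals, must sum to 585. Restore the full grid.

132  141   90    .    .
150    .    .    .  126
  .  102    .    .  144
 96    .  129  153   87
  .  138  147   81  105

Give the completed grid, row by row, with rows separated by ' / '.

132 141 90 99 123 / 150 84 108 117 126 / 93 102 111 135 144 / 96 120 129 153 87 / 114 138 147 81 105

From row 4, 585 − (96 + 129 + 153 + 87) gives (4,2) = 120.
Row 5 must total 585; the given cells sum to 471, so (5,1) = 114.
The remaining cell in column 1 is (3,1) = 585 − 492 = 93.
The remaining cell in column 2 is (2,2) = 585 − 501 = 84.
Column 5 needs 585; the known cells sum to 462, so (1,5) = 123.
Main diagonal needs 585; the known cells sum to 474, so (3,3) = 111.
Anti-diagonal: 123 + 111 + 120 + 114 + ? = 585, so (2,4) = 117.
From row 1, 585 − (132 + 141 + 90 + 123) gives (1,4) = 99.
The remaining cell in row 2 is (2,3) = 585 − 477 = 108.
Row 3: 93 + 102 + 111 + 144 + ? = 585, so (3,4) = 135.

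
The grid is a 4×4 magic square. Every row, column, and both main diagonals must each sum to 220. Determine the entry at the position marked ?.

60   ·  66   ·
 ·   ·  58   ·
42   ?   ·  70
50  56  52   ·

64

Row 4 must total 220; the given cells sum to 158, so (4,4) = 62.
Column 1 needs 220; the known cells sum to 152, so (2,1) = 68.
The remaining cell in column 3 is (3,3) = 220 − 176 = 44.
From main diagonal, 220 − (60 + 44 + 62) gives (2,2) = 54.
Row 2 needs 220; the known cells sum to 180, so (2,4) = 40.
Row 3: 42 + 44 + 70 + ? = 220, so (3,2) = 64.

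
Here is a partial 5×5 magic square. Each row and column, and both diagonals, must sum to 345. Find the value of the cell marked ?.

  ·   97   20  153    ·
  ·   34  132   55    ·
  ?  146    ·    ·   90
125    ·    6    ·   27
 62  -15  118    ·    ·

From column 2, 345 − (97 + 34 + 146 + (-15)) gives (4,2) = 83.
Column 3: 20 + 132 + 6 + 118 + ? = 345, so (3,3) = 69.
Using anti-diagonal: 55 + 69 + 83 + 62 + ? → (1,5) = 345 − 269 = 76.
The remaining cell in row 1 is (1,1) = 345 − 346 = -1.
Row 4 needs 345; the known cells sum to 241, so (4,4) = 104.
The remaining cell in main diagonal is (5,5) = 345 − 206 = 139.
The remaining cell in row 5 is (5,4) = 345 − 304 = 41.
The remaining cell in column 4 is (3,4) = 345 − 353 = -8.
The remaining cell in column 5 is (2,5) = 345 − 332 = 13.
The remaining cell in row 2 is (2,1) = 345 − 234 = 111.
Row 3: 146 + 69 + (-8) + 90 + ? = 345, so (3,1) = 48.

48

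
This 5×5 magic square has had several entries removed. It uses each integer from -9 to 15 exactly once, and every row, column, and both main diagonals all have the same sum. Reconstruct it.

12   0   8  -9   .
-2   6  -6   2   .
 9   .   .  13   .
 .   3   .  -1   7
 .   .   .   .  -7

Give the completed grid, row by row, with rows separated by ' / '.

The entries are -9 through 15, which sum to 75, so each line sums to 75/5 = 15.
Row 1: 12 + 0 + 8 + (-9) + ? = 15, so (1,5) = 4.
Row 2 must total 15; the given cells sum to 0, so (2,5) = 15.
Using column 4: -9 + 2 + 13 + (-1) + ? → (5,4) = 15 − 5 = 10.
Column 5 needs 15; the known cells sum to 19, so (3,5) = -4.
From main diagonal, 15 − (12 + 6 + (-1) + (-7)) gives (3,3) = 5.
From anti-diagonal, 15 − (4 + 2 + 5 + 3) gives (5,1) = 1.
Using row 3: 9 + 5 + 13 + (-4) + ? → (3,2) = 15 − 23 = -8.
The remaining cell in column 1 is (4,1) = 15 − 20 = -5.
Column 2 needs 15; the known cells sum to 1, so (5,2) = 14.
From row 4, 15 − (-5 + 3 + (-1) + 7) gives (4,3) = 11.
Row 5 needs 15; the known cells sum to 18, so (5,3) = -3.

12 0 8 -9 4 / -2 6 -6 2 15 / 9 -8 5 13 -4 / -5 3 11 -1 7 / 1 14 -3 10 -7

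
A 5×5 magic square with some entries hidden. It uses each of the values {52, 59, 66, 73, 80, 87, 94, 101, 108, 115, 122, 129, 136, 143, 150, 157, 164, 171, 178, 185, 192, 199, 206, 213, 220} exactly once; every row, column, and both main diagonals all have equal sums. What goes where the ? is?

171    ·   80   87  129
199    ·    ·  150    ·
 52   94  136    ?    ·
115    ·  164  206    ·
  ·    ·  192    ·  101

The 25 entries sum to 3400, so each line sums to 3400/5 = 680.
Using row 1: 171 + 80 + 87 + 129 + ? → (1,2) = 680 − 467 = 213.
From column 1, 680 − (171 + 199 + 52 + 115) gives (5,1) = 143.
The remaining cell in column 3 is (2,3) = 680 − 572 = 108.
Main diagonal must total 680; the given cells sum to 614, so (2,2) = 66.
The remaining cell in anti-diagonal is (4,2) = 680 − 558 = 122.
Row 2 needs 680; the known cells sum to 523, so (2,5) = 157.
Using row 4: 115 + 122 + 164 + 206 + ? → (4,5) = 680 − 607 = 73.
The remaining cell in column 2 is (5,2) = 680 − 495 = 185.
Column 5 must total 680; the given cells sum to 460, so (3,5) = 220.
From row 3, 680 − (52 + 94 + 136 + 220) gives (3,4) = 178.

178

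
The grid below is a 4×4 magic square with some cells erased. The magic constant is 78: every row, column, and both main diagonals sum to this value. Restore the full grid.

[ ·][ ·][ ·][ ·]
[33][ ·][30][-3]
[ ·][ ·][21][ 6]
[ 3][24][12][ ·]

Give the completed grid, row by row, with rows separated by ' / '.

Row 2: 33 + 30 + (-3) + ? = 78, so (2,2) = 18.
Row 4 must total 78; the given cells sum to 39, so (4,4) = 39.
The remaining cell in column 3 is (1,3) = 78 − 63 = 15.
Column 4 needs 78; the known cells sum to 42, so (1,4) = 36.
Using main diagonal: 18 + 21 + 39 + ? → (1,1) = 78 − 78 = 0.
Anti-diagonal needs 78; the known cells sum to 69, so (3,2) = 9.
From row 1, 78 − (0 + 15 + 36) gives (1,2) = 27.
Row 3 needs 78; the known cells sum to 36, so (3,1) = 42.

0 27 15 36 / 33 18 30 -3 / 42 9 21 6 / 3 24 12 39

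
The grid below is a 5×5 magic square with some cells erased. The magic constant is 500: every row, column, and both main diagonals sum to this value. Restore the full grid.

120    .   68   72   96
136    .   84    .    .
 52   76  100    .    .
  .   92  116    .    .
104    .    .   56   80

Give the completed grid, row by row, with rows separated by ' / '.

120 144 68 72 96 / 136 60 84 108 112 / 52 76 100 124 148 / 88 92 116 140 64 / 104 128 132 56 80

Using row 1: 120 + 68 + 72 + 96 + ? → (1,2) = 500 − 356 = 144.
Using column 1: 120 + 136 + 52 + 104 + ? → (4,1) = 500 − 412 = 88.
Column 3 must total 500; the given cells sum to 368, so (5,3) = 132.
Using anti-diagonal: 96 + 100 + 92 + 104 + ? → (2,4) = 500 − 392 = 108.
The remaining cell in row 5 is (5,2) = 500 − 372 = 128.
Column 2 must total 500; the given cells sum to 440, so (2,2) = 60.
Main diagonal must total 500; the given cells sum to 360, so (4,4) = 140.
From row 2, 500 − (136 + 60 + 84 + 108) gives (2,5) = 112.
Using row 4: 88 + 92 + 116 + 140 + ? → (4,5) = 500 − 436 = 64.
The remaining cell in column 4 is (3,4) = 500 − 376 = 124.
Using column 5: 96 + 112 + 64 + 80 + ? → (3,5) = 500 − 352 = 148.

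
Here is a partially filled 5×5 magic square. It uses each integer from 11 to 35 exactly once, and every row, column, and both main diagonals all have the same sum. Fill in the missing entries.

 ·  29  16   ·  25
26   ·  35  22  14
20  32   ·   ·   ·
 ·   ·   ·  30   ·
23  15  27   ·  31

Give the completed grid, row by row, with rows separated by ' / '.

The entries are 11 through 35, which sum to 575, so each line sums to 575/5 = 115.
Row 2: 26 + 35 + 22 + 14 + ? = 115, so (2,2) = 18.
Row 5: 23 + 15 + 27 + 31 + ? = 115, so (5,4) = 19.
Column 2 needs 115; the known cells sum to 94, so (4,2) = 21.
Using anti-diagonal: 25 + 22 + 21 + 23 + ? → (3,3) = 115 − 91 = 24.
Column 3 must total 115; the given cells sum to 102, so (4,3) = 13.
From main diagonal, 115 − (18 + 24 + 30 + 31) gives (1,1) = 12.
Row 1 must total 115; the given cells sum to 82, so (1,4) = 33.
From column 1, 115 − (12 + 26 + 20 + 23) gives (4,1) = 34.
Using column 4: 33 + 22 + 30 + 19 + ? → (3,4) = 115 − 104 = 11.
The remaining cell in row 3 is (3,5) = 115 − 87 = 28.
Row 4 needs 115; the known cells sum to 98, so (4,5) = 17.

12 29 16 33 25 / 26 18 35 22 14 / 20 32 24 11 28 / 34 21 13 30 17 / 23 15 27 19 31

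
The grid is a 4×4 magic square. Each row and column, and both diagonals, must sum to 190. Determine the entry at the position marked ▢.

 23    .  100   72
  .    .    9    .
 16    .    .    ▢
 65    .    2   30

51

Using row 1: 23 + 100 + 72 + ? → (1,2) = 190 − 195 = -5.
Row 4: 65 + 2 + 30 + ? = 190, so (4,2) = 93.
Using column 1: 23 + 16 + 65 + ? → (2,1) = 190 − 104 = 86.
Using column 3: 100 + 9 + 2 + ? → (3,3) = 190 − 111 = 79.
The remaining cell in main diagonal is (2,2) = 190 − 132 = 58.
Anti-diagonal must total 190; the given cells sum to 146, so (3,2) = 44.
Using row 2: 86 + 58 + 9 + ? → (2,4) = 190 − 153 = 37.
From row 3, 190 − (16 + 44 + 79) gives (3,4) = 51.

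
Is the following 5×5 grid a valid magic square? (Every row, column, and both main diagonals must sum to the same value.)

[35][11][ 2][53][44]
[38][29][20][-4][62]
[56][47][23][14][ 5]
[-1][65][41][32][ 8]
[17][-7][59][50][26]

Row 1: 35 + 11 + 2 + 53 + 44 = 145.
Row 2: 38 + 29 + 20 + (-4) + 62 = 145.
Row 3: 56 + 47 + 23 + 14 + 5 = 145.
Row 4: -1 + 65 + 41 + 32 + 8 = 145.
Row 5: 17 + (-7) + 59 + 50 + 26 = 145.
Column 1: 35 + 38 + 56 + (-1) + 17 = 145.
Column 2: 11 + 29 + 47 + 65 + (-7) = 145.
Column 3: 2 + 20 + 23 + 41 + 59 = 145.
Column 4: 53 + (-4) + 14 + 32 + 50 = 145.
Column 5: 44 + 62 + 5 + 8 + 26 = 145.
Main diagonal: 35 + 29 + 23 + 32 + 26 = 145.
Anti-diagonal: 44 + (-4) + 23 + 65 + 17 = 145.
All lines sum to 145.

Yes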